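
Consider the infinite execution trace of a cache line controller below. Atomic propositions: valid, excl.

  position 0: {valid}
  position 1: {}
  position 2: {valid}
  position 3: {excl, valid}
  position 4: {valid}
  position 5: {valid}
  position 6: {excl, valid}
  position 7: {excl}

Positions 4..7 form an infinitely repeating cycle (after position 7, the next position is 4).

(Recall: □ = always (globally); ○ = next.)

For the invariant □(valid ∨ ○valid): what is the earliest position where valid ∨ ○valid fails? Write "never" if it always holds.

valid ∨ ○valid holds at every position 0..7, and those are all the positions the trace ever visits, so the invariant □(valid ∨ ○valid) is never violated.

never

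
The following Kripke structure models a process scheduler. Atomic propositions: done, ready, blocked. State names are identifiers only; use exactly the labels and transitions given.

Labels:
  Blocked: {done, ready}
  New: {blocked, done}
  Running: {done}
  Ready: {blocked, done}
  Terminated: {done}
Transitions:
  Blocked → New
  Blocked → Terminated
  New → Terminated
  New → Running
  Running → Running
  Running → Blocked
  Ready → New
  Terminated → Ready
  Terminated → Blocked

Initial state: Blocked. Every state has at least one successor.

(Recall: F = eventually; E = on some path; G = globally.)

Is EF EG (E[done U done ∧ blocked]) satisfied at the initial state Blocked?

Yes

States satisfying EG (E[done U done ∧ blocked]): {Blocked, New, Running, Ready, Terminated}.
States satisfying EF EG (E[done U done ∧ blocked]): {Blocked, New, Running, Ready, Terminated}.
Some path from Blocked reaches a state where EG (E[done U done ∧ blocked]) holds.
Blocked ∈ Sat(EF EG (E[done U done ∧ blocked])).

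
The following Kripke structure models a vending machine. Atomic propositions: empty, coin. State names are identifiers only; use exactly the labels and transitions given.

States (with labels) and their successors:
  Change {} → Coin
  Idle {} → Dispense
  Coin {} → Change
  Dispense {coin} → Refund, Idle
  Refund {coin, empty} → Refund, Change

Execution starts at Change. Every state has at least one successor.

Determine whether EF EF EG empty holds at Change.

States satisfying EF EG empty: {Idle, Dispense, Refund}.
States satisfying EF EF EG empty: {Idle, Dispense, Refund}.
No suitable path/successor from Change witnesses the formula.
Change ∉ Sat(EF EF EG empty).

No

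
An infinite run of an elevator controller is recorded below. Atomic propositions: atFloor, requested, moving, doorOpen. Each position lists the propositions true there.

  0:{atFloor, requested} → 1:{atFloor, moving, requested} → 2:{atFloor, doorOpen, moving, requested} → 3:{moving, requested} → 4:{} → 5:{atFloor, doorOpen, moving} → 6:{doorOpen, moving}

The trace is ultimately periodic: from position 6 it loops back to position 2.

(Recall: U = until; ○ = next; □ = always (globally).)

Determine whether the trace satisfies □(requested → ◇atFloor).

Holds

requested → ◇atFloor holds at every position 0..6, and those are all positions ever visited, so □(requested → ◇atFloor) holds.
Positions where requested holds: 0, 1, 2, 3.
Check ◇atFloor at each: 0→ok, 1→ok, 2→ok, 3→ok.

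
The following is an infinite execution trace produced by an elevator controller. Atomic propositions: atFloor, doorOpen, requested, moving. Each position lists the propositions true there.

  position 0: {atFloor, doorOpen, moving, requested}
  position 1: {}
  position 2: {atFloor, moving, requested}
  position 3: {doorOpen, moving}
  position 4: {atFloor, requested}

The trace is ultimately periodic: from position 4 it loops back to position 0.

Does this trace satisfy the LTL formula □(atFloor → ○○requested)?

Violated

atFloor → ○○requested must hold at every position from 0 onward. It fails at position 4, so □(atFloor → ○○requested) is false.
Positions where atFloor holds: 0, 2, 4.
Check ○○requested at each: 0→ok, 2→ok, 4→fails.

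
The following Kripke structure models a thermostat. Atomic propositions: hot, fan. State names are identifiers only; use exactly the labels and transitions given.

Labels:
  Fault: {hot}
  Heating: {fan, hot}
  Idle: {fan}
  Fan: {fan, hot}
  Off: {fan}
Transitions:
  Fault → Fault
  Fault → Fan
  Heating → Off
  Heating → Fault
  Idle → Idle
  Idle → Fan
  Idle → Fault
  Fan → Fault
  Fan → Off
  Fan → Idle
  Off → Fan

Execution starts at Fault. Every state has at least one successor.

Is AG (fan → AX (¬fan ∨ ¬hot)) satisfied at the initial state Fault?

States satisfying fan → AX (¬fan ∨ ¬hot): {Fault, Heating, Fan}.
States satisfying AG (fan → AX (¬fan ∨ ¬hot)): ∅.
Idle is reachable from Fault and violates fan → AX (¬fan ∨ ¬hot), so AG fails at Fault.
Fault ∉ Sat(AG (fan → AX (¬fan ∨ ¬hot))).

No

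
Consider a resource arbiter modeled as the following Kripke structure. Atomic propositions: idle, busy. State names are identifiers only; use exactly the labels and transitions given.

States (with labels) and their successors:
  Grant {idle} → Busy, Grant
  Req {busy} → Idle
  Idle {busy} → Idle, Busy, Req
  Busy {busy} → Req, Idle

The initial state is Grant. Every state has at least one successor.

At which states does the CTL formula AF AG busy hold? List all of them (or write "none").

States satisfying AG busy: {Req, Idle, Busy}.
States satisfying AF AG busy: {Req, Idle, Busy}.

{Req, Idle, Busy}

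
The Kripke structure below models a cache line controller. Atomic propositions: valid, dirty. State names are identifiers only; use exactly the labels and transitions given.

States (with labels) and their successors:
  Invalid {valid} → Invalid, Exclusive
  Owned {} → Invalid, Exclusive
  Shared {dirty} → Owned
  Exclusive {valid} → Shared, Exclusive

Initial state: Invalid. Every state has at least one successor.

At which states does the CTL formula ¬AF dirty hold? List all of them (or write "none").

States satisfying dirty: {Shared}.
States satisfying AF dirty: {Shared}.
States satisfying ¬AF dirty: {Invalid, Owned, Exclusive}.

{Invalid, Owned, Exclusive}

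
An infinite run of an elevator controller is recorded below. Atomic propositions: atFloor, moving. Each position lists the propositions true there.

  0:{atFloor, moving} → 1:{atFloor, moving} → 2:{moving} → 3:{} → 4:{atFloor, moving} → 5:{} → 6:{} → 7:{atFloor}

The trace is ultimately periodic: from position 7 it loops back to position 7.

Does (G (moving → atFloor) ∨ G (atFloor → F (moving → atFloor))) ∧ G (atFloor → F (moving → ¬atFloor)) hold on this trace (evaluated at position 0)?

atFloor → F (moving → ¬atFloor) holds at every position 0..7, and those are all positions ever visited, so G (atFloor → F (moving → ¬atFloor)) holds.
Positions where atFloor holds: 0, 1, 4, 7.
Check F (moving → ¬atFloor) at each: 0→ok, 1→ok, 4→ok, 7→ok.
At position 0: G (moving → atFloor) ∨ G (atFloor → F (moving → atFloor)) is true; G (atFloor → F (moving → ¬atFloor)) is true; so (G (moving → atFloor) ∨ G (atFloor → F (moving → atFloor))) ∧ G (atFloor → F (moving → ¬atFloor)) is true.

Yes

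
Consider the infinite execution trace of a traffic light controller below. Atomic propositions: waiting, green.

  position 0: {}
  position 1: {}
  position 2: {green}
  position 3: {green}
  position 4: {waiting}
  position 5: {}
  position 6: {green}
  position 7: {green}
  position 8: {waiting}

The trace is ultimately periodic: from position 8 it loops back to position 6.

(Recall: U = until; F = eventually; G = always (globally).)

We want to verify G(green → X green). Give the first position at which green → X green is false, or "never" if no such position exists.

Check green → X green at each position in order: 0 ✓, 1 ✓, 2 ✓.
At position 3 the labels are {green} and the next position 4 has {waiting}, so green → X green is false there. This is the first violation.

3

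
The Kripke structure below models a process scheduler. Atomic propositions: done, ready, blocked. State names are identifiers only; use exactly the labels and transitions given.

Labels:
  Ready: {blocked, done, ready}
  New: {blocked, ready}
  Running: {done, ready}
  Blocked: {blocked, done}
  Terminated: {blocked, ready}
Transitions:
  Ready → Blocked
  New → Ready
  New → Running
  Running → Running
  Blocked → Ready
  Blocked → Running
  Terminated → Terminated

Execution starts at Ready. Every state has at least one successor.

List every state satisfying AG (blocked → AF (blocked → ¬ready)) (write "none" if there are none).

States satisfying blocked → AF (blocked → ¬ready): {Ready, New, Running, Blocked}.
States satisfying AG (blocked → AF (blocked → ¬ready)): {Ready, New, Running, Blocked}.

{Ready, New, Running, Blocked}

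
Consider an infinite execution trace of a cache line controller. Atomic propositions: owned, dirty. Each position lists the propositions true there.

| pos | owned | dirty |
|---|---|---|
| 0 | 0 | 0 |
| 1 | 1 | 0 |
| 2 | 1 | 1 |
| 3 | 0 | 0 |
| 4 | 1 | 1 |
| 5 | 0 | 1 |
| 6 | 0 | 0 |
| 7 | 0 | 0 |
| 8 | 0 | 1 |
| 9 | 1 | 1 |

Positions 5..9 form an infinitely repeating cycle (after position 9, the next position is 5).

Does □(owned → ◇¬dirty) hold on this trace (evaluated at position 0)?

Holds

owned → ◇¬dirty holds at every position 0..9, and those are all positions ever visited, so □(owned → ◇¬dirty) holds.
Positions where owned holds: 1, 2, 4, 9.
Check ◇¬dirty at each: 1→ok, 2→ok, 4→ok, 9→ok.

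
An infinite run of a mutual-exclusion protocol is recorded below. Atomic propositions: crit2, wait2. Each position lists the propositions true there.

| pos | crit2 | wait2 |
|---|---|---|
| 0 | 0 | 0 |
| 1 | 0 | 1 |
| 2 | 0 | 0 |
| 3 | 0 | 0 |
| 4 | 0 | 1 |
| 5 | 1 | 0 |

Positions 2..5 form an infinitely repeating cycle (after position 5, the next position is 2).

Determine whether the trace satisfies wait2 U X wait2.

Satisfied

Walking from position 0: X wait2 first holds at position 0, and wait2 holds at every earlier position along the way, so wait2 U X wait2 holds.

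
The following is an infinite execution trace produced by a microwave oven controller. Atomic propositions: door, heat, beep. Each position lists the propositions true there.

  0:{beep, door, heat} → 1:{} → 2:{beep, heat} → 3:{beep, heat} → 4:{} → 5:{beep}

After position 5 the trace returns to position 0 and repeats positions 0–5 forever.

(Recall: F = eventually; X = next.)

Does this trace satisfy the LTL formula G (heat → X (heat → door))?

Violated

heat → X (heat → door) must hold at every position from 0 onward. It fails at position 2, so G (heat → X (heat → door)) is false.
Positions where heat holds: 0, 2, 3.
Check X (heat → door) at each: 0→ok, 2→fails, 3→ok.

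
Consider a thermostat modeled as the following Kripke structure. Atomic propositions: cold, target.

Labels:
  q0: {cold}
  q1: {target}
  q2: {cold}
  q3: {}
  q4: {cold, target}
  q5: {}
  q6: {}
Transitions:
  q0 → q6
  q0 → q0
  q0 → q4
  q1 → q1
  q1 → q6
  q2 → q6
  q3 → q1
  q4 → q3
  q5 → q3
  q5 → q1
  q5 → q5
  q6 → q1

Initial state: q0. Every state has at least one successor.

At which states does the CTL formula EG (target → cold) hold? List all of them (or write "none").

{q0, q5}

States satisfying target → cold: {q0, q2, q3, q4, q5, q6}.
States satisfying EG (target → cold): {q0, q5}.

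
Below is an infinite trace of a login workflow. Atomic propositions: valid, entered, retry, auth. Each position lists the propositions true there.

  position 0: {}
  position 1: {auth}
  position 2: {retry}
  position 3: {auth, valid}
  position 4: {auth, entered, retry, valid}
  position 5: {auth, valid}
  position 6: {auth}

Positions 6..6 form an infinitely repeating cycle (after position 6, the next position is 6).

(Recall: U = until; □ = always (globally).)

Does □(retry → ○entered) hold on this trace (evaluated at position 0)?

retry → ○entered must hold at every position from 0 onward. It fails at position 2, so □(retry → ○entered) is false.
Positions where retry holds: 2, 4.
Check ○entered at each: 2→fails, 4→fails.

Does not hold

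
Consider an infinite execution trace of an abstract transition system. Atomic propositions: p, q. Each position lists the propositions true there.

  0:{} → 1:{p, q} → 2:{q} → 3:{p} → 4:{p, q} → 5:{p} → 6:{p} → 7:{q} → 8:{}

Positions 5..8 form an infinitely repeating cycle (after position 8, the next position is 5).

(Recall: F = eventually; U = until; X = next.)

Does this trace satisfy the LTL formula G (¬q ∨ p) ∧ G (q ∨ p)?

No

¬q ∨ p must hold at every position from 0 onward. It fails at position 2, so G (¬q ∨ p) is false.
q ∨ p must hold at every position from 0 onward. It fails at position 0, so G (q ∨ p) is false.
At position 0: G (¬q ∨ p) is false; G (q ∨ p) is false; so G (¬q ∨ p) ∧ G (q ∨ p) is false.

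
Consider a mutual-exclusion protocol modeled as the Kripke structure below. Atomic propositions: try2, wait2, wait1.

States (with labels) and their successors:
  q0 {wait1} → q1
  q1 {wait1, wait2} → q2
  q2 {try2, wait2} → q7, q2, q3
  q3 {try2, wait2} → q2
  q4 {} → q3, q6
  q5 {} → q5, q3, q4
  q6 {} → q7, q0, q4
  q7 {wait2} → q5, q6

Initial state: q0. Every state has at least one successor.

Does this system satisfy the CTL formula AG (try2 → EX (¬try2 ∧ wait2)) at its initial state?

Violated

States satisfying try2 → EX (¬try2 ∧ wait2): {q0, q1, q2, q4, q5, q6, q7}.
States satisfying AG (try2 → EX (¬try2 ∧ wait2)): ∅.
q3 is reachable from q0 and violates try2 → EX (¬try2 ∧ wait2), so AG fails at q0.
q0 ∉ Sat(AG (try2 → EX (¬try2 ∧ wait2))).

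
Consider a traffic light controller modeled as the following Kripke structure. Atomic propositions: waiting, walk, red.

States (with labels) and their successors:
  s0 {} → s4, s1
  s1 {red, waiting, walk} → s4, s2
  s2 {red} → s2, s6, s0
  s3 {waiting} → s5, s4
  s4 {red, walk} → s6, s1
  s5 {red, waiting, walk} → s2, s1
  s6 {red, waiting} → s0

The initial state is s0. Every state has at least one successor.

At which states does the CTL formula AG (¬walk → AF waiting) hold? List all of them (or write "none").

States satisfying ¬walk → AF waiting: {s0, s1, s3, s4, s5, s6}.
States satisfying AG (¬walk → AF waiting): ∅.

none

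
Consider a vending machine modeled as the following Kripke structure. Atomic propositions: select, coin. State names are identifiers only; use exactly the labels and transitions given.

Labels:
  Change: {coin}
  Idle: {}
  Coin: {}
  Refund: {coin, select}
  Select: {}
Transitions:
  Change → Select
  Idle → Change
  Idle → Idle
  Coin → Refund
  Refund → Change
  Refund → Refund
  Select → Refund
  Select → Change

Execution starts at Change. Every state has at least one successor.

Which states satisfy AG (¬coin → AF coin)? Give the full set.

States satisfying ¬coin → AF coin: {Change, Coin, Refund, Select}.
States satisfying AG (¬coin → AF coin): {Change, Coin, Refund, Select}.

{Change, Coin, Refund, Select}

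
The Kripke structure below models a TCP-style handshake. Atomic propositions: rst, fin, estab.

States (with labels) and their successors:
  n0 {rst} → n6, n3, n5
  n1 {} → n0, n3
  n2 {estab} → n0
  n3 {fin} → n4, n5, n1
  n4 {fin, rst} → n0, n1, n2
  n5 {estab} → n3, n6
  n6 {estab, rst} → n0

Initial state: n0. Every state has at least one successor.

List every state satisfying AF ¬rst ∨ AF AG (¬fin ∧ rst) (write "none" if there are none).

{n1, n2, n3, n5}

States satisfying ¬rst: {n1, n2, n3, n5}.
States satisfying AF ¬rst: {n1, n2, n3, n5}.
States satisfying AG (¬fin ∧ rst): ∅.
States satisfying AF AG (¬fin ∧ rst): ∅.
States satisfying AF ¬rst ∨ AF AG (¬fin ∧ rst): {n1, n2, n3, n5}.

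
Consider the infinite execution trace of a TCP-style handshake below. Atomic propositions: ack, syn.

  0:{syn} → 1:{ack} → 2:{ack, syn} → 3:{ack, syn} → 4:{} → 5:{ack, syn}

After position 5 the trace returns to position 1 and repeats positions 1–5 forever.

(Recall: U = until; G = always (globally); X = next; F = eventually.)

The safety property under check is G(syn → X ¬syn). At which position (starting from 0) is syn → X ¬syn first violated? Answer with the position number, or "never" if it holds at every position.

2

Check syn → X ¬syn at each position in order: 0 ✓, 1 ✓.
At position 2 the labels are {ack, syn} and the next position 3 has {ack, syn}, so syn → X ¬syn is false there. This is the first violation.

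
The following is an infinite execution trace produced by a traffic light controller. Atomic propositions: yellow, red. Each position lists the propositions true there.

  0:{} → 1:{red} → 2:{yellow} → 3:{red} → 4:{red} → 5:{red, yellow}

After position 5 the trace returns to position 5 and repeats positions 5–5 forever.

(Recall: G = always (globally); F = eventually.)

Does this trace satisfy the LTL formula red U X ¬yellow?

Walking from position 0: X ¬yellow first holds at position 0, and red holds at every earlier position along the way, so red U X ¬yellow holds.

Satisfied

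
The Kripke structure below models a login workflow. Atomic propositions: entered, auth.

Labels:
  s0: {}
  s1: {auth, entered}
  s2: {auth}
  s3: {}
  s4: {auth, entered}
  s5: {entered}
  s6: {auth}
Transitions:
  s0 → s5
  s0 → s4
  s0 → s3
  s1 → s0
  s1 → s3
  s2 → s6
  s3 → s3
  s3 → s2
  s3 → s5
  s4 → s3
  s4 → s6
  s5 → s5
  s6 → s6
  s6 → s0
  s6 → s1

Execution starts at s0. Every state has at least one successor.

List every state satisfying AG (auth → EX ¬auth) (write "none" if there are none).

States satisfying auth → EX ¬auth: {s0, s1, s3, s4, s5, s6}.
States satisfying AG (auth → EX ¬auth): {s5}.

{s5}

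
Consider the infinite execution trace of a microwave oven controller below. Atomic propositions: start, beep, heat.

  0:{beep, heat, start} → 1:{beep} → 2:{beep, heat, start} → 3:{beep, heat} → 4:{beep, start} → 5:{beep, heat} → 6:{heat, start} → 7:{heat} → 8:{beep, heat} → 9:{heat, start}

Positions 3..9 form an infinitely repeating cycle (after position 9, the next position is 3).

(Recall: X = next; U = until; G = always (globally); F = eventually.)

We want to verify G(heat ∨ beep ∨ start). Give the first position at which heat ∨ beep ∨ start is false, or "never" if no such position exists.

never

heat ∨ beep ∨ start holds at every position 0..9, and those are all the positions the trace ever visits, so the invariant G(heat ∨ beep ∨ start) is never violated.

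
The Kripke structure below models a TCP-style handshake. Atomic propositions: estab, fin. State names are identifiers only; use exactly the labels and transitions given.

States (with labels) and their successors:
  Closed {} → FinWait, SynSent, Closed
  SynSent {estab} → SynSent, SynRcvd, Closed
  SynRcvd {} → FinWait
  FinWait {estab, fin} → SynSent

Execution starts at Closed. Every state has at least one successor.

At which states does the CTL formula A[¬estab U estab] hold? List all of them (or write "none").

States satisfying ¬estab: {Closed, SynRcvd}.
States satisfying estab: {SynSent, FinWait}.
States satisfying A[¬estab U estab]: {SynSent, SynRcvd, FinWait}.

{SynSent, SynRcvd, FinWait}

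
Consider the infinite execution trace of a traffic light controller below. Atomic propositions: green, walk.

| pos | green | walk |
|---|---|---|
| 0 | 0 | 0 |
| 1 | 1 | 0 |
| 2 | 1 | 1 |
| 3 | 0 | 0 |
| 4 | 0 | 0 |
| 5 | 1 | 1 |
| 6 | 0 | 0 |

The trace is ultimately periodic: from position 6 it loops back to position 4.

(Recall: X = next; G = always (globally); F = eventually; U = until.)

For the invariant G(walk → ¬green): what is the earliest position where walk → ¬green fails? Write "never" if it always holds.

2

Check walk → ¬green at each position in order: 0 ✓, 1 ✓.
At position 2 the labels are {green, walk}, so walk → ¬green is false there. This is the first violation.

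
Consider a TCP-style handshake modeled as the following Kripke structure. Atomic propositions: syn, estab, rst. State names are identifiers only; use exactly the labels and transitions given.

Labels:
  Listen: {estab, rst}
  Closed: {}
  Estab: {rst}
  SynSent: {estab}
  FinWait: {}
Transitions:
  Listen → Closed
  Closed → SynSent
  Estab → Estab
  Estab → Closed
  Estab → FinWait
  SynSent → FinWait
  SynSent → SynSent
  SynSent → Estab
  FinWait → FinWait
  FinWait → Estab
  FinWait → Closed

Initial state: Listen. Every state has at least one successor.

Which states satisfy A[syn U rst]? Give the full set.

{Listen, Estab}

States satisfying syn: ∅.
States satisfying rst: {Listen, Estab}.
States satisfying A[syn U rst]: {Listen, Estab}.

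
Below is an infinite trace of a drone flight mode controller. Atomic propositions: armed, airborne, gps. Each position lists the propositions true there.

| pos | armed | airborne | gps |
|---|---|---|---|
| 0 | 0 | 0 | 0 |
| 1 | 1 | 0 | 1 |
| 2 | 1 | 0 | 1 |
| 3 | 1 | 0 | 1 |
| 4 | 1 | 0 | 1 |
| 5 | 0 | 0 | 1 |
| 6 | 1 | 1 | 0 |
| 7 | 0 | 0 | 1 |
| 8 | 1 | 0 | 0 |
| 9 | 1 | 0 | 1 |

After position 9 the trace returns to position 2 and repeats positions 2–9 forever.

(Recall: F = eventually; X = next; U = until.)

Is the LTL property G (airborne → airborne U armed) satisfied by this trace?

airborne → airborne U armed holds at every position 0..9, and those are all positions ever visited, so G (airborne → airborne U armed) holds.
Positions where airborne holds: 6.
Check airborne U armed at each: 6→ok.

Satisfied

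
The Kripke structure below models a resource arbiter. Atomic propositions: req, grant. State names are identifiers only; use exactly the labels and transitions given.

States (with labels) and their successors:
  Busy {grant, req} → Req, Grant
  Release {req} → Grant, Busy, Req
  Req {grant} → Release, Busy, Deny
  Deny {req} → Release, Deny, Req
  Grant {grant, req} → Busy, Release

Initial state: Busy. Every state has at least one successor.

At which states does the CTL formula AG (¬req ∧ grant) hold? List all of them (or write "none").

none

States satisfying ¬req ∧ grant: {Req}.
States satisfying AG (¬req ∧ grant): ∅.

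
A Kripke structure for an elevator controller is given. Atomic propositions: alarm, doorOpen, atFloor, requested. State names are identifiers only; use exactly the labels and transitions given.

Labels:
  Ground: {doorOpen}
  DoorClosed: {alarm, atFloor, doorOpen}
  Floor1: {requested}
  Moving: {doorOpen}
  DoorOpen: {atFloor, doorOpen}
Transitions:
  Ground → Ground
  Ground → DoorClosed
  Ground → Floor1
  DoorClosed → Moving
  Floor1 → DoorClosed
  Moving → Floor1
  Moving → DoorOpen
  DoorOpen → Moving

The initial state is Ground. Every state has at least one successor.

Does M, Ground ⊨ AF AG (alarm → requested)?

States satisfying AG (alarm → requested): ∅.
States satisfying AF AG (alarm → requested): ∅.
There is a path from Ground along which AG (alarm → requested) never holds.
Ground ∉ Sat(AF AG (alarm → requested)).

Violated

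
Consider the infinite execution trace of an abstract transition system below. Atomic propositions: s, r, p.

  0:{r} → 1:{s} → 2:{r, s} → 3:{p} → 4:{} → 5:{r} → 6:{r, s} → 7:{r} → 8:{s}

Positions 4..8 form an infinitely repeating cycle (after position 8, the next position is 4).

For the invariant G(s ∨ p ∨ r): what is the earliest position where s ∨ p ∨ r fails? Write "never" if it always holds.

Check s ∨ p ∨ r at each position in order: 0 ✓, 1 ✓, 2 ✓, 3 ✓.
At position 4 the labels are {}, so s ∨ p ∨ r is false there. This is the first violation.

4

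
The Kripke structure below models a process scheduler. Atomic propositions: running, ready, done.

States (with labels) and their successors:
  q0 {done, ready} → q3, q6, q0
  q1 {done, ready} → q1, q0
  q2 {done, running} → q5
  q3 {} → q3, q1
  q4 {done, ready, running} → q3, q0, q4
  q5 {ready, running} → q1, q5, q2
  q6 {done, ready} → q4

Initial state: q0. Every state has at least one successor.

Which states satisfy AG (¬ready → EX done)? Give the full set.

{q0, q1, q3, q4, q6}

States satisfying ¬ready → EX done: {q0, q1, q3, q4, q5, q6}.
States satisfying AG (¬ready → EX done): {q0, q1, q3, q4, q6}.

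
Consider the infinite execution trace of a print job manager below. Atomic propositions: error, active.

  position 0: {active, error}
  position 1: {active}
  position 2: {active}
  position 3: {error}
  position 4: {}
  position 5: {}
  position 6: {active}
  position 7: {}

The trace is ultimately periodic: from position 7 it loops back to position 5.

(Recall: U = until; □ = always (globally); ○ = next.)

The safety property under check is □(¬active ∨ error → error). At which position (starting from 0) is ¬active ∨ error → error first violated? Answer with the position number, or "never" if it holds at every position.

4

Check ¬active ∨ error → error at each position in order: 0 ✓, 1 ✓, 2 ✓, 3 ✓.
At position 4 the labels are {}, so ¬active ∨ error → error is false there. This is the first violation.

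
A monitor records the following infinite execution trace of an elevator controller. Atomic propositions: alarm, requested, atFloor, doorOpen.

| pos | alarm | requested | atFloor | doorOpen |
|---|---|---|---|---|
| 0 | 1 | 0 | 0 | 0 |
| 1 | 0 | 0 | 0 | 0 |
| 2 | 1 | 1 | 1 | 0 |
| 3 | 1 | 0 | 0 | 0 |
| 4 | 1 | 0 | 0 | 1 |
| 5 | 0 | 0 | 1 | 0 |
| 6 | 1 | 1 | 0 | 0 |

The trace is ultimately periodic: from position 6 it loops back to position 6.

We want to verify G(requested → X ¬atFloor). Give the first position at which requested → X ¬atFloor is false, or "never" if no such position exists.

never

requested → X ¬atFloor holds at every position 0..6, and those are all the positions the trace ever visits, so the invariant G(requested → X ¬atFloor) is never violated.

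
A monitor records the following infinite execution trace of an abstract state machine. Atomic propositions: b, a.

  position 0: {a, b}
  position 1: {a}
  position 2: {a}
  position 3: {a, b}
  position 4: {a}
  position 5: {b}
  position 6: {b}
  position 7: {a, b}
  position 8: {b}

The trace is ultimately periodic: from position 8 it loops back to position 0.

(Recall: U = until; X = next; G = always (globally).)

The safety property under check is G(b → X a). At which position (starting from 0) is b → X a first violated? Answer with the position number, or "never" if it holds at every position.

Check b → X a at each position in order: 0 ✓, 1 ✓, 2 ✓, 3 ✓, 4 ✓.
At position 5 the labels are {b} and the next position 6 has {b}, so b → X a is false there. This is the first violation.

5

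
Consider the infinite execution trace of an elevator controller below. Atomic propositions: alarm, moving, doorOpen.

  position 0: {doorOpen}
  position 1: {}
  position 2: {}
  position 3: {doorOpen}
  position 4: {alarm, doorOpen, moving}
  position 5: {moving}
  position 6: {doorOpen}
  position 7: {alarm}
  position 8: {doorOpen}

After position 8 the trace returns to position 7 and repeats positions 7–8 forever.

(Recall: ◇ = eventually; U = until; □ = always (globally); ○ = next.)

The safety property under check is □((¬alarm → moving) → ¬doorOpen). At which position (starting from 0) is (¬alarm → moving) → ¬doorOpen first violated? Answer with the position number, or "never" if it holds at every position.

Check (¬alarm → moving) → ¬doorOpen at each position in order: 0 ✓, 1 ✓, 2 ✓, 3 ✓.
At position 4 the labels are {alarm, doorOpen, moving}, so (¬alarm → moving) → ¬doorOpen is false there. This is the first violation.

4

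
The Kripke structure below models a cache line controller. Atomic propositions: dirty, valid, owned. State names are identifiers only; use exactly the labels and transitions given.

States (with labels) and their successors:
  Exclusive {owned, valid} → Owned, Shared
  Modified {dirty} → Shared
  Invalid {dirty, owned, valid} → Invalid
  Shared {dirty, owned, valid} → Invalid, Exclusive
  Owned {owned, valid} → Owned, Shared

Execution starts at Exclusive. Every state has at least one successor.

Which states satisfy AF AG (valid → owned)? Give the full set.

{Exclusive, Modified, Invalid, Shared, Owned}

States satisfying AG (valid → owned): {Exclusive, Modified, Invalid, Shared, Owned}.
States satisfying AF AG (valid → owned): {Exclusive, Modified, Invalid, Shared, Owned}.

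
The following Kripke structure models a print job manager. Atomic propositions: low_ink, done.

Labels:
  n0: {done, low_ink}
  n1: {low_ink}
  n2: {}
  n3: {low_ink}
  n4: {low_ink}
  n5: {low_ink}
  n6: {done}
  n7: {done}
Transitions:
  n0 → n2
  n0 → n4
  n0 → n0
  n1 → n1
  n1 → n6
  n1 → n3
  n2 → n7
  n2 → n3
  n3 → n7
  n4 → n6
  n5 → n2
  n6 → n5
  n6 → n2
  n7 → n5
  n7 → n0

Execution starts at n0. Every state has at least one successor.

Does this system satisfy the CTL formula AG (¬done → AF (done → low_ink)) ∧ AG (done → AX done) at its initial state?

States satisfying ¬done → AF (done → low_ink): {n0, n1, n2, n3, n4, n5, n6, n7}.
States satisfying AG (¬done → AF (done → low_ink)): {n0, n1, n2, n3, n4, n5, n6, n7}.
States satisfying done → AX done: {n1, n2, n3, n4, n5}.
States satisfying AG (done → AX done): ∅.
States satisfying AG (¬done → AF (done → low_ink)) ∧ AG (done → AX done): ∅.
n0 ∉ Sat(AG (¬done → AF (done → low_ink)) ∧ AG (done → AX done)).

Does not hold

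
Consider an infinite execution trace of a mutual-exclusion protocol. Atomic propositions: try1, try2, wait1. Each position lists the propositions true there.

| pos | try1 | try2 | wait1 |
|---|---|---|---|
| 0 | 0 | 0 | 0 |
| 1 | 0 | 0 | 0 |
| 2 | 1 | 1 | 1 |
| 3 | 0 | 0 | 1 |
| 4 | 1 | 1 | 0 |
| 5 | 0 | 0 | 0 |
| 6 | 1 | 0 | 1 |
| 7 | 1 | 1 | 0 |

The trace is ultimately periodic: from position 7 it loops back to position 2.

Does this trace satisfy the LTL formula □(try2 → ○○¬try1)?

Violated

try2 → ○○¬try1 must hold at every position from 0 onward. It fails at position 2, so □(try2 → ○○¬try1) is false.
Positions where try2 holds: 2, 4, 7.
Check ○○¬try1 at each: 2→fails, 4→fails, 7→ok.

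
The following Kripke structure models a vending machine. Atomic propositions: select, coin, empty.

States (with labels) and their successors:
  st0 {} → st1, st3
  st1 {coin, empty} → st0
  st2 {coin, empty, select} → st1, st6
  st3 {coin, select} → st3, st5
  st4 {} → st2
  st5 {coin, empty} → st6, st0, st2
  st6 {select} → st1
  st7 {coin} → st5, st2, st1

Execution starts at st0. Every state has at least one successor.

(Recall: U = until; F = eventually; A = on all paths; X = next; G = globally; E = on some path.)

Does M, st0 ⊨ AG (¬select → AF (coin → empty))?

States satisfying ¬select → AF (coin → empty): {st0, st1, st2, st3, st4, st5, st6, st7}.
States satisfying AG (¬select → AF (coin → empty)): {st0, st1, st2, st3, st4, st5, st6, st7}.
Every state reachable from st0 satisfies ¬select → AF (coin → empty).
st0 ∈ Sat(AG (¬select → AF (coin → empty))).

Holds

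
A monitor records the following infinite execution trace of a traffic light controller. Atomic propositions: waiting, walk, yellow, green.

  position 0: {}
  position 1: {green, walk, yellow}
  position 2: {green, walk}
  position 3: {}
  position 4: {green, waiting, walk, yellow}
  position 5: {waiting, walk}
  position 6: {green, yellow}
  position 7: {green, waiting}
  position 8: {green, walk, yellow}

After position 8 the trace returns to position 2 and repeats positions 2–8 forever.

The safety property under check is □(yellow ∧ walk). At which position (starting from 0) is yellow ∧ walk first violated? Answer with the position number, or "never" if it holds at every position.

0

At position 0 the labels are {}, so yellow ∧ walk is false there. This is the first violation.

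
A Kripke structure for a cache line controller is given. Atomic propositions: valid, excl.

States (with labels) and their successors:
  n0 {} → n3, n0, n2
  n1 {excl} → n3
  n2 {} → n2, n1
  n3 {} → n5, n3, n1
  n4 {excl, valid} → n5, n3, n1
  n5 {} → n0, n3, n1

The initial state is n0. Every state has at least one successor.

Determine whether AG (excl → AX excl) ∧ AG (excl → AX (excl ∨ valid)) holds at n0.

Violated

States satisfying excl → AX excl: {n0, n2, n3, n5}.
States satisfying AG (excl → AX excl): ∅.
States satisfying excl → AX (excl ∨ valid): {n0, n2, n3, n5}.
States satisfying AG (excl → AX (excl ∨ valid)): ∅.
States satisfying AG (excl → AX excl) ∧ AG (excl → AX (excl ∨ valid)): ∅.
n0 ∉ Sat(AG (excl → AX excl) ∧ AG (excl → AX (excl ∨ valid))).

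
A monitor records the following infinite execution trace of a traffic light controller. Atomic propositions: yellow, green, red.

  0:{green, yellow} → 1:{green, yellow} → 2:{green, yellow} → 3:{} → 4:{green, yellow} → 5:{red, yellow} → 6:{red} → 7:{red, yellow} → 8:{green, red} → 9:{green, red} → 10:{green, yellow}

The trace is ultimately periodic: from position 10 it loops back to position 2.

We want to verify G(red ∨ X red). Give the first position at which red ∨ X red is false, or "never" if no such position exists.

At position 0 the labels are {green, yellow} and the next position 1 has {green, yellow}, so red ∨ X red is false there. This is the first violation.

0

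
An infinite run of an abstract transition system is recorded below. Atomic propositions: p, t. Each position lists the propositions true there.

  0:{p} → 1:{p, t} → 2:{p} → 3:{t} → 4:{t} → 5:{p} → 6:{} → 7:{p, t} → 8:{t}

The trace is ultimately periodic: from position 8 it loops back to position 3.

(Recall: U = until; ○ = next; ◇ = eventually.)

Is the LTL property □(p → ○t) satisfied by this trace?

No

p → ○t must hold at every position from 0 onward. It fails at position 1, so □(p → ○t) is false.
Positions where p holds: 0, 1, 2, 5, 7.
Check ○t at each: 0→ok, 1→fails, 2→ok, 5→fails, 7→ok.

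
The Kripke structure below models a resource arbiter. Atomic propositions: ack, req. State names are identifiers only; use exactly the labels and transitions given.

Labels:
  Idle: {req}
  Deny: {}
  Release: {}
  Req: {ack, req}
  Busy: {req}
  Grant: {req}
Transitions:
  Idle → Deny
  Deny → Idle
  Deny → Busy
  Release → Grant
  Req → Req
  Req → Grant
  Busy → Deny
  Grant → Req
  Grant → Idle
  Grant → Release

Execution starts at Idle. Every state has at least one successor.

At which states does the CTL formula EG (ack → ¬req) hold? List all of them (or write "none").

{Idle, Deny, Release, Busy, Grant}

States satisfying ack → ¬req: {Idle, Deny, Release, Busy, Grant}.
States satisfying EG (ack → ¬req): {Idle, Deny, Release, Busy, Grant}.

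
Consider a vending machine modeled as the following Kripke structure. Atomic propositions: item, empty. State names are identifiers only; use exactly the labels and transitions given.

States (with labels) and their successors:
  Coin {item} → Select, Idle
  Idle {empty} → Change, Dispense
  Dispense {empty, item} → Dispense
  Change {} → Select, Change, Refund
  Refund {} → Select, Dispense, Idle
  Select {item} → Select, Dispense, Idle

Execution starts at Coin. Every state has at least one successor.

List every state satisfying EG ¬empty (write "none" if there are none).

{Coin, Change, Refund, Select}

States satisfying ¬empty: {Coin, Change, Refund, Select}.
States satisfying EG ¬empty: {Coin, Change, Refund, Select}.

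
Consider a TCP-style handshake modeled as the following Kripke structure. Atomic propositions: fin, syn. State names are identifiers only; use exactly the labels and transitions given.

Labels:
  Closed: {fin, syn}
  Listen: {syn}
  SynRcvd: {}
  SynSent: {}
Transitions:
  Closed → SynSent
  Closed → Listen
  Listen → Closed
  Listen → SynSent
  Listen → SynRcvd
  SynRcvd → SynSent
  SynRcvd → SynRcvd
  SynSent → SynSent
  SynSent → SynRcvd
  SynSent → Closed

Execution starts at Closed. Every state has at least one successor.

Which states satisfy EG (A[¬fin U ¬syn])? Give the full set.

{SynRcvd, SynSent}

States satisfying A[¬fin U ¬syn]: {SynRcvd, SynSent}.
States satisfying EG (A[¬fin U ¬syn]): {SynRcvd, SynSent}.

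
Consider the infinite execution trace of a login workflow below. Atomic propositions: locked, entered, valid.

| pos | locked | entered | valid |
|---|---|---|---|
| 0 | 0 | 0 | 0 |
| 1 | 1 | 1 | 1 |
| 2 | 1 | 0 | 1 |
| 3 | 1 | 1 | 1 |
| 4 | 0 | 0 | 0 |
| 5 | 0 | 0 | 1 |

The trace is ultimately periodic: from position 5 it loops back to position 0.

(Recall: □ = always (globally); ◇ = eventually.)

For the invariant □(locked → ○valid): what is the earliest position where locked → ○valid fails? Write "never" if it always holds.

3

Check locked → ○valid at each position in order: 0 ✓, 1 ✓, 2 ✓.
At position 3 the labels are {entered, locked, valid} and the next position 4 has {}, so locked → ○valid is false there. This is the first violation.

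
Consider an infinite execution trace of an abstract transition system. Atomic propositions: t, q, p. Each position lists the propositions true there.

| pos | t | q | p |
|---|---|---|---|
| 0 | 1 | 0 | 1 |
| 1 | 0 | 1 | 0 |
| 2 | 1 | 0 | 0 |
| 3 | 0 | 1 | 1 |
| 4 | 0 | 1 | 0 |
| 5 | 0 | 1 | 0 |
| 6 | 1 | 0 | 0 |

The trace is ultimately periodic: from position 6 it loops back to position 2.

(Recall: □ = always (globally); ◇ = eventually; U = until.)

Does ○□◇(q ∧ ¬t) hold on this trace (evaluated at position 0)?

The position after 0 is 1; □◇(q ∧ ¬t) is true there.

Yes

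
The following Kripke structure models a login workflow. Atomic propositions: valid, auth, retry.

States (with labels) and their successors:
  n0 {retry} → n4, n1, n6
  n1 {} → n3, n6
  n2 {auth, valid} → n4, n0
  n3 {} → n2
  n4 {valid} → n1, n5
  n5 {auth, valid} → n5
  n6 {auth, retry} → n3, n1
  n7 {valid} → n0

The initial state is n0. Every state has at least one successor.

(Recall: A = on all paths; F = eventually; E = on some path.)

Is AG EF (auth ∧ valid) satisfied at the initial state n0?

Yes

States satisfying EF (auth ∧ valid): {n0, n1, n2, n3, n4, n5, n6, n7}.
States satisfying AG EF (auth ∧ valid): {n0, n1, n2, n3, n4, n5, n6, n7}.
Every state reachable from n0 satisfies EF (auth ∧ valid).
n0 ∈ Sat(AG EF (auth ∧ valid)).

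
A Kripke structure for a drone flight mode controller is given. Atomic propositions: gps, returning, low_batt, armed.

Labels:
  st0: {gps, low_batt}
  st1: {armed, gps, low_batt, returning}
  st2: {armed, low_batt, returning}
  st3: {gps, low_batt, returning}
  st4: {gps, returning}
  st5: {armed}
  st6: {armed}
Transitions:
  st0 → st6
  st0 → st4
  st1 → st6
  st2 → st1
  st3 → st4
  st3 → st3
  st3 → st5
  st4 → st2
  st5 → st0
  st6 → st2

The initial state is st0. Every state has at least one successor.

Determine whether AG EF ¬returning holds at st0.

States satisfying EF ¬returning: {st0, st1, st2, st3, st4, st5, st6}.
States satisfying AG EF ¬returning: {st0, st1, st2, st3, st4, st5, st6}.
Every state reachable from st0 satisfies EF ¬returning.
st0 ∈ Sat(AG EF ¬returning).

Satisfied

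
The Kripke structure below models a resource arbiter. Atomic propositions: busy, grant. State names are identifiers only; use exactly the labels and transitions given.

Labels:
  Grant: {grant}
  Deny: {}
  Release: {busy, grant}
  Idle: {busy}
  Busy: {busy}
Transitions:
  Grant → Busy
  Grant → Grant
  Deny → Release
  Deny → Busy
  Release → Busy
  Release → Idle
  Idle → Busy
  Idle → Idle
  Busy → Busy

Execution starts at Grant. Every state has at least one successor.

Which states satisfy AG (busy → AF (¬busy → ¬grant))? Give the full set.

{Grant, Deny, Release, Idle, Busy}

States satisfying busy → AF (¬busy → ¬grant): {Grant, Deny, Release, Idle, Busy}.
States satisfying AG (busy → AF (¬busy → ¬grant)): {Grant, Deny, Release, Idle, Busy}.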